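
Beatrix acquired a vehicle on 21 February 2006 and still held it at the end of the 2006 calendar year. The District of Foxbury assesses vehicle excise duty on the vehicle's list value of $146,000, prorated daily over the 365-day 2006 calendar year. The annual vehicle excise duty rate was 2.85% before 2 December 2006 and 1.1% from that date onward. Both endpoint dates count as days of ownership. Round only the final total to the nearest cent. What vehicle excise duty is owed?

21 February – 1 December 2006: 284 days at 2.85% → $146,000 × 2.85% × 284/365 = $3,237.6000
2 December – 31 December 2006: 30 days at 1.1% → $146,000 × 1.1% × 30/365 = $132.0000
Total = $3,369.6000

$3,369.60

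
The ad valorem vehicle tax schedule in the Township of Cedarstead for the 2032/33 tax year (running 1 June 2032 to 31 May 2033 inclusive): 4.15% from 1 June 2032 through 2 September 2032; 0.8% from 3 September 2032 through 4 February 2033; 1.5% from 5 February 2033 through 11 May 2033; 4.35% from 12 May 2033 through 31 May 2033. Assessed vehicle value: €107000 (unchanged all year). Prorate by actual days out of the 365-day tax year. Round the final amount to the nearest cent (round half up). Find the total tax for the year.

1 June – 2 September 2032: 94 days at 4.15% → €107000 × 4.15% × 94/365 = €1143.5808
3 September 2032 – 4 February 2033: 155 days at 0.8% → €107000 × 0.8% × 155/365 = €363.5068
5 February – 11 May 2033: 96 days at 1.5% → €107000 × 1.5% × 96/365 = €422.1370
12 May – 31 May 2033: 20 days at 4.35% → €107000 × 4.35% × 20/365 = €255.0411
Total = €2184.2658

€2184.27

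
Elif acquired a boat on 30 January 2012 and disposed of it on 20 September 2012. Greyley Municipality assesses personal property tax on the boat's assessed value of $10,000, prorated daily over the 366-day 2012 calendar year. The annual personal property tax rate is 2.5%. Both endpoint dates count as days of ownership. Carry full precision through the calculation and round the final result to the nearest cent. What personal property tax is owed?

$160.52

Days held (30 January – 20 September 2012): 235 out of 366
Tax = $10,000 × 2.5% × 235/366 = $160.5191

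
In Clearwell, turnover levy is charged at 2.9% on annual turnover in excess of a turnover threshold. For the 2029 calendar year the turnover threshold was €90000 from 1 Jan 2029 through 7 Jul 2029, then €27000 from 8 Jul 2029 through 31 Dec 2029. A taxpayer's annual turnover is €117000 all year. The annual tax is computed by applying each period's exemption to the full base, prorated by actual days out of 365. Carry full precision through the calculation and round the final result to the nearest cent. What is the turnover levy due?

€1668.97

1 Jan – 7 Jul 2029: 188 days, exemption €90000 → (€117000 − €90000) × 2.9% × 188/365 = €403.2986
8 Jul – 31 Dec 2029: 177 days, exemption €27000 → (€117000 − €27000) × 2.9% × 177/365 = €1265.6712
Total = €1668.9699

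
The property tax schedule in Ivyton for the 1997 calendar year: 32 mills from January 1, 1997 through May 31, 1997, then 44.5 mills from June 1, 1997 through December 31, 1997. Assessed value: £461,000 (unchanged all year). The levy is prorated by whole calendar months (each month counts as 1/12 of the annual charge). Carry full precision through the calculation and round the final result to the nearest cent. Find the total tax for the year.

January 1 – May 31, 1997: 5 months at 32 mills → £461,000 × 3.2% × 5/12 = £6,146.6667
June 1 – December 31, 1997: 7 months at 44.5 mills → £461,000 × 4.45% × 7/12 = £11,966.7917
Total = £18,113.4583

£18,113.46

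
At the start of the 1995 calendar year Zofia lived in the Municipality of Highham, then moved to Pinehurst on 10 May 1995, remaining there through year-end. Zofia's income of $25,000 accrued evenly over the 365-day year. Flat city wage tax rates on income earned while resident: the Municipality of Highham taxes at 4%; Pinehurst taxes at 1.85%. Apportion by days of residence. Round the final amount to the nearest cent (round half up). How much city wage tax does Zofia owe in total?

$652.47

The Municipality of Highham, 1 January – 9 May 1995: 129 days → $25,000 × 4% × 129/365 = $353.4247
Pinehurst, 10 May – 31 December 1995: 236 days → $25,000 × 1.85% × 236/365 = $299.0411
Total = $652.4658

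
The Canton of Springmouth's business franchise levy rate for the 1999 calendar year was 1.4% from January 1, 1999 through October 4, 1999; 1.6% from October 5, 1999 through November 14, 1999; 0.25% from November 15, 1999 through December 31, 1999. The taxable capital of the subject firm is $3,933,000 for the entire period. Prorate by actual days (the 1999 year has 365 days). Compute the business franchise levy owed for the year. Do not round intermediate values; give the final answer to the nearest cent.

$50,121.51

January 1 – October 4, 1999: 277 days at 1.4% → $3,933,000 × 1.4% × 277/365 = $41,786.7781
October 5 – November 14, 1999: 41 days at 1.6% → $3,933,000 × 1.6% × 41/365 = $7,068.6247
November 15 – December 31, 1999: 47 days at 0.25% → $3,933,000 × 0.25% × 47/365 = $1,266.1027
Total = $50,121.5055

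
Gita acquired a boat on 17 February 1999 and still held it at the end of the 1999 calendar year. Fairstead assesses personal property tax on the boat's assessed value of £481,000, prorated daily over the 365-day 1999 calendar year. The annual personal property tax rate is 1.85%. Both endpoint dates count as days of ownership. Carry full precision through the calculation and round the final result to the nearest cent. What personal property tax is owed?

£7,752.67

Days held (17 February – 31 December 1999): 318 out of 365
Tax = £481,000 × 1.85% × 318/365 = £7,752.6658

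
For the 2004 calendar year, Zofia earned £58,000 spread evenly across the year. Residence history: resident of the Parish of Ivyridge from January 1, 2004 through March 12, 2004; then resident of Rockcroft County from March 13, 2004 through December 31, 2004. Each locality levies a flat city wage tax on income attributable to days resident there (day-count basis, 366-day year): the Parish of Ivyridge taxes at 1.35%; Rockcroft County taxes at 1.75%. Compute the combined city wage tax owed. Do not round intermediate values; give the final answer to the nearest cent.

The Parish of Ivyridge, January 1 – March 12, 2004: 72 days → £58,000 × 1.35% × 72/366 = £154.0328
Rockcroft County, March 13 – December 31, 2004: 294 days → £58,000 × 1.75% × 294/366 = £815.3279
Total = £969.3607

£969.36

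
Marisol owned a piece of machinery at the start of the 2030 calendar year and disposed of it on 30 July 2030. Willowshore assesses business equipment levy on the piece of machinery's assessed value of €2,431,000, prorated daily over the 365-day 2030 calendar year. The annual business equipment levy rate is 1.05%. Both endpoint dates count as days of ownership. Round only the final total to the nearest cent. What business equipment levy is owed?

Days held (1 January – 30 July 2030): 211 out of 365
Tax = €2,431,000 × 1.05% × 211/365 = €14,755.8370

€14,755.84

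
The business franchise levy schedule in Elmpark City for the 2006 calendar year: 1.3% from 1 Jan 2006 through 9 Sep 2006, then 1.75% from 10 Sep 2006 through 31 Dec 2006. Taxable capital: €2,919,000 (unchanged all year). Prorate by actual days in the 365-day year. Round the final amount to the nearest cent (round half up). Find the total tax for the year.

€42,013.61

1 Jan – 9 Sep 2006: 252 days at 1.3% → €2,919,000 × 1.3% × 252/365 = €26,199.0247
10 Sep – 31 Dec 2006: 113 days at 1.75% → €2,919,000 × 1.75% × 113/365 = €15,814.5822
Total = €42,013.6068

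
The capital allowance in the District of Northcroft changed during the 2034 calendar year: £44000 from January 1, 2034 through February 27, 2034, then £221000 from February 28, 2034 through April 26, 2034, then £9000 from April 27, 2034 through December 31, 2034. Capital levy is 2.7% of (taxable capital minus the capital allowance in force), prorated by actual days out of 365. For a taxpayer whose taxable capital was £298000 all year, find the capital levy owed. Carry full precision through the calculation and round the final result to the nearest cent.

January 1 – February 27, 2034: 58 days, exemption £44000 → (£298000 − £44000) × 2.7% × 58/365 = £1089.7644
February 28 – April 26, 2034: 58 days, exemption £221000 → (£298000 − £221000) × 2.7% × 58/365 = £330.3616
April 27 – December 31, 2034: 249 days, exemption £9000 → (£298000 − £9000) × 2.7% × 249/365 = £5323.1425
Total = £6743.2685

£6743.27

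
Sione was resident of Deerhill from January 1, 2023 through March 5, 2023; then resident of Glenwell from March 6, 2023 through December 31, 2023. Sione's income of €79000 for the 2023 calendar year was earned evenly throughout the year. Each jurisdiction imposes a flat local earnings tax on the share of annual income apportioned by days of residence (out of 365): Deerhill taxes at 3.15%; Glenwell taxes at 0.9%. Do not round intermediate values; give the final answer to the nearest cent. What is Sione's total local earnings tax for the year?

€1022.67

Deerhill, January 1 – March 5, 2023: 64 days → €79000 × 3.15% × 64/365 = €436.3397
Glenwell, March 6 – December 31, 2023: 301 days → €79000 × 0.9% × 301/365 = €586.3315
Total = €1022.6712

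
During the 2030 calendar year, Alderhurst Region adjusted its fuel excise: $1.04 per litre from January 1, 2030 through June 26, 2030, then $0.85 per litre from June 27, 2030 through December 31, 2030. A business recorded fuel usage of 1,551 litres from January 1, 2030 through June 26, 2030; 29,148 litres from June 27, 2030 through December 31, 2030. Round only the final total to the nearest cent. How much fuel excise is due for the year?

January 1 – June 26, 2030: 1,551 litres at $1.04/litre → $1,613.04
June 27 – December 31, 2030: 29,148 litres at $0.85/litre → $24,775.80

$26,388.84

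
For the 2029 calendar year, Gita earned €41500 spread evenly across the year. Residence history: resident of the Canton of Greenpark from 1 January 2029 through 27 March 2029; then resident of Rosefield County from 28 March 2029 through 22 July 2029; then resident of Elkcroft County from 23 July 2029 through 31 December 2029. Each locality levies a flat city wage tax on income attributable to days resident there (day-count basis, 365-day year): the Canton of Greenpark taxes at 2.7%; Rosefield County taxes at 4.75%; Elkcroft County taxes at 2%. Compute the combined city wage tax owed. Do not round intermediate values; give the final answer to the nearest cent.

€1264.27

The Canton of Greenpark, 1 January – 27 March 2029: 86 days → €41500 × 2.7% × 86/365 = €264.0082
Rosefield County, 28 March – 22 July 2029: 117 days → €41500 × 4.75% × 117/365 = €631.8801
Elkcroft County, 23 July – 31 December 2029: 162 days → €41500 × 2% × 162/365 = €368.3836
Total = €1264.2719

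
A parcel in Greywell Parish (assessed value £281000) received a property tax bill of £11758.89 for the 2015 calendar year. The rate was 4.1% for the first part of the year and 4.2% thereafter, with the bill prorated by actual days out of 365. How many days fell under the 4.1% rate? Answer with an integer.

Let d = days at the first rate; then 365 − d days at the second rate.
£281000 × [4.1%·d + 4.2%·(365−d)] / 365 = £11758.89
Solving gives d = 56, so the new rate took effect on 26 February 2015.

56 days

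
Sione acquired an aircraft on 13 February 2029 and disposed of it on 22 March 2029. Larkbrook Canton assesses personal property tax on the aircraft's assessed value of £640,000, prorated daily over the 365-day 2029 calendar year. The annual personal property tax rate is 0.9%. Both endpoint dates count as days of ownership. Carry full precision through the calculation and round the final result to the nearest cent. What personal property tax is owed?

£599.67

Days held (13 February – 22 March 2029): 38 out of 365
Tax = £640,000 × 0.9% × 38/365 = £599.6712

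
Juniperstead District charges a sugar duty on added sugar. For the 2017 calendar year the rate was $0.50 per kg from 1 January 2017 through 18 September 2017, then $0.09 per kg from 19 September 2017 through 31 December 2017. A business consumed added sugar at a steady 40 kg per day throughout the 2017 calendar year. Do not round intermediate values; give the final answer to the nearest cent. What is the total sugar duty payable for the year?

$5,594.40

1 January – 18 September 2017: 261 days × 40 kg/day = 10,440 kg at $0.50/kg → $5,220.00
19 September – 31 December 2017: 104 days × 40 kg/day = 4,160 kg at $0.09/kg → $374.40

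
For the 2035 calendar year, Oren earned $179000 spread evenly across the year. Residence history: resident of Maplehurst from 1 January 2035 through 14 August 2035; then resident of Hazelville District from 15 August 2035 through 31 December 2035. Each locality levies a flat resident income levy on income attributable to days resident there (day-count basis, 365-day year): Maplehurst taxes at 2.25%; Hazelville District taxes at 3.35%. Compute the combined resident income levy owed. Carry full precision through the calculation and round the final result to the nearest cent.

Maplehurst, 1 January – 14 August 2035: 226 days → $179000 × 2.25% × 226/365 = $2493.7397
Hazelville District, 15 August – 31 December 2035: 139 days → $179000 × 3.35% × 139/365 = $2283.5986
Total = $4777.3384

$4777.34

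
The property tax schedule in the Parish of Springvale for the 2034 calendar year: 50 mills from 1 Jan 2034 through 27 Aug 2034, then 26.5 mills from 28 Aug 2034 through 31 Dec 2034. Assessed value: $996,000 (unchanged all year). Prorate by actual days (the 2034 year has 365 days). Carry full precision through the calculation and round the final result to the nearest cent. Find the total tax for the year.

$41,720.12

1 Jan – 27 Aug 2034: 239 days at 50 mills → $996,000 × 5% × 239/365 = $32,608.7671
28 Aug – 31 Dec 2034: 126 days at 26.5 mills → $996,000 × 2.65% × 126/365 = $9,111.3534
Total = $41,720.1205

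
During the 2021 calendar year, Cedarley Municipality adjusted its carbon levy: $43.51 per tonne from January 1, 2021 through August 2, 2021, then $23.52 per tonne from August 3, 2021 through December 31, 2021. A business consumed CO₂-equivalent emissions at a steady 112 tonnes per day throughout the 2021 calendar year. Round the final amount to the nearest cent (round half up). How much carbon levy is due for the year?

January 1 – August 2, 2021: 214 days × 112 tonnes/day = 23,968 tonnes at $43.51/tonne → $1,042,847.68
August 3 – December 31, 2021: 151 days × 112 tonnes/day = 16,912 tonnes at $23.52/tonne → $397,770.24

$1,440,617.92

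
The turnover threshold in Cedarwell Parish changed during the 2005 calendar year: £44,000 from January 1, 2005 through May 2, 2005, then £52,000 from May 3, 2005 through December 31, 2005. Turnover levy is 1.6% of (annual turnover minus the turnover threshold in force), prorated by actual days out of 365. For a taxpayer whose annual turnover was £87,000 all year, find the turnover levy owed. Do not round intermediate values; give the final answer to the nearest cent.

£602.78

January 1 – May 2, 2005: 122 days, exemption £44,000 → (£87,000 − £44,000) × 1.6% × 122/365 = £229.9616
May 3 – December 31, 2005: 243 days, exemption £52,000 → (£87,000 − £52,000) × 1.6% × 243/365 = £372.8219
Total = £602.7836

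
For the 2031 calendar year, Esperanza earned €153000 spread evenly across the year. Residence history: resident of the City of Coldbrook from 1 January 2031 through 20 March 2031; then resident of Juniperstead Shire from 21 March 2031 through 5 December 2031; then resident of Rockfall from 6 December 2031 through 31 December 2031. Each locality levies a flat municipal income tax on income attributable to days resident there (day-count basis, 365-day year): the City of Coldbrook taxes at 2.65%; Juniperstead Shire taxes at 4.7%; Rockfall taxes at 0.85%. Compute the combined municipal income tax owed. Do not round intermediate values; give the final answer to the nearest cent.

€6092.54

The City of Coldbrook, 1 January – 20 March 2031: 79 days → €153000 × 2.65% × 79/365 = €877.5493
Juniperstead Shire, 21 March – 5 December 2031: 260 days → €153000 × 4.7% × 260/365 = €5122.3562
Rockfall, 6 December – 31 December 2031: 26 days → €153000 × 0.85% × 26/365 = €92.6384
Total = €6092.5438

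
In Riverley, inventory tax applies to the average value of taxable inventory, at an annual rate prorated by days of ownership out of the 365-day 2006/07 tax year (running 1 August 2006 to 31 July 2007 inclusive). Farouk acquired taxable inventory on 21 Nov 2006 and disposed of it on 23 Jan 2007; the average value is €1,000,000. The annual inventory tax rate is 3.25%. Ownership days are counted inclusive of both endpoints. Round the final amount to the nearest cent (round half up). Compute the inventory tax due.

€5,698.63

Days held (21 Nov 2006 – 23 Jan 2007): 64 out of 365
Tax = €1,000,000 × 3.25% × 64/365 = €5,698.6301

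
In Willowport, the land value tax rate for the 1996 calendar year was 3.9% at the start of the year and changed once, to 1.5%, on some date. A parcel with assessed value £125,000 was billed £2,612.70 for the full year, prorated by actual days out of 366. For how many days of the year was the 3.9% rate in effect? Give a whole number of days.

90 days

Let d = days at the first rate; then 366 − d days at the second rate.
£125,000 × [3.9%·d + 1.5%·(366−d)] / 366 = £2,612.70
Solving gives d = 90, so the new rate took effect on 31 March 1996.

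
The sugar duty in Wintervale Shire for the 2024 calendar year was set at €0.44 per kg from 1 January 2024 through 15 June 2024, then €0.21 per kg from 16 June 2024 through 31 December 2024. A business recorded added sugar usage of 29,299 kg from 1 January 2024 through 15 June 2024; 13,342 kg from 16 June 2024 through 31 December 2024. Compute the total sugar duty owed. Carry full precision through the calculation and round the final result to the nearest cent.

1 January – 15 June 2024: 29,299 kg at €0.44/kg → €12,891.56
16 June – 31 December 2024: 13,342 kg at €0.21/kg → €2,801.82

€15,693.38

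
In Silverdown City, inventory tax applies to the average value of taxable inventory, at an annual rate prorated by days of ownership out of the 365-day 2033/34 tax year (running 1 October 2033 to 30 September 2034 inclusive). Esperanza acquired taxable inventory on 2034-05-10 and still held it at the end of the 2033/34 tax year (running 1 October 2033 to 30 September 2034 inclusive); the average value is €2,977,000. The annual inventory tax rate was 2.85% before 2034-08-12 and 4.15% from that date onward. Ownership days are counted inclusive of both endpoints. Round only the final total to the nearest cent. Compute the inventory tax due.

€38,774.41

2034-05-10 to 2034-08-11: 94 days at 2.85% → €2,977,000 × 2.85% × 94/365 = €21,850.3644
2034-08-12 to 2034-09-30: 50 days at 4.15% → €2,977,000 × 4.15% × 50/365 = €16,924.0411
Total = €38,774.4055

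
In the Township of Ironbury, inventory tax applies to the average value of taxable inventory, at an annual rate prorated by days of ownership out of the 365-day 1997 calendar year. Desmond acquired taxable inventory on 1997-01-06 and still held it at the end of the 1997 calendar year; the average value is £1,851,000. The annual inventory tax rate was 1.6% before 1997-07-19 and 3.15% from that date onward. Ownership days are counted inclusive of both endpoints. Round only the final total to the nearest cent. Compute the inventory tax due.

£42,258.58

1997-01-06 to 1997-07-18: 194 days at 1.6% → £1,851,000 × 1.6% × 194/365 = £15,741.1068
1997-07-19 to 1997-12-31: 166 days at 3.15% → £1,851,000 × 3.15% × 166/365 = £26,517.4767
Total = £42,258.5836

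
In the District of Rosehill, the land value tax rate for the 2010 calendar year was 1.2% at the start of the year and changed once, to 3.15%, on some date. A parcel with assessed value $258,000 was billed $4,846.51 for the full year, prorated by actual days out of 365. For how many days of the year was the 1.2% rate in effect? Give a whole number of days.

Let d = days at the first rate; then 365 − d days at the second rate.
$258,000 × [1.2%·d + 3.15%·(365−d)] / 365 = $4,846.51
Solving gives d = 238, so the new rate took effect on 27 August 2010.

238 days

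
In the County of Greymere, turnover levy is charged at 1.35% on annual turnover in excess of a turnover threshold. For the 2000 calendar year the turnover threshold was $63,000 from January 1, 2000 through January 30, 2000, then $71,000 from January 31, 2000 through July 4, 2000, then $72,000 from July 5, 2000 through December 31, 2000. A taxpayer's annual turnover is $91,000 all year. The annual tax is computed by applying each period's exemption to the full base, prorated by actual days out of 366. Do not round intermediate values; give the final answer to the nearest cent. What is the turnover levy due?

January 1 – January 30, 2000: 30 days, exemption $63,000 → ($91,000 − $63,000) × 1.35% × 30/366 = $30.9836
January 31 – July 4, 2000: 156 days, exemption $71,000 → ($91,000 − $71,000) × 1.35% × 156/366 = $115.0820
July 5 – December 31, 2000: 180 days, exemption $72,000 → ($91,000 − $72,000) × 1.35% × 180/366 = $126.1475
Total = $272.2131

$272.21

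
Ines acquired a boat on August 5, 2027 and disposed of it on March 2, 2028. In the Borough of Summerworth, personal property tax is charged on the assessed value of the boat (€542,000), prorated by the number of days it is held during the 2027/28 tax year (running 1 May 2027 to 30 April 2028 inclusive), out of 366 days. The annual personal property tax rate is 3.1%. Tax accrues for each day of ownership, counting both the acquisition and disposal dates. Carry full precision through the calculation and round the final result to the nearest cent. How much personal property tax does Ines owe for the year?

€9,686.40

Days held (August 5, 2027 – March 2, 2028): 211 out of 366
Tax = €542,000 × 3.1% × 211/366 = €9,686.3989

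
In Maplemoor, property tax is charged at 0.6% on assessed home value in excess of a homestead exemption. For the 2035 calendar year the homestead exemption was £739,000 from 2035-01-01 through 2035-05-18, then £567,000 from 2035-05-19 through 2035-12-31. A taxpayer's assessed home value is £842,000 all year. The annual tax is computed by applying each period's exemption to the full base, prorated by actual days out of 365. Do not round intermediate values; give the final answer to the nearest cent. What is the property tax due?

2035-01-01 to 2035-05-18: 138 days, exemption £739,000 → (£842,000 − £739,000) × 0.6% × 138/365 = £233.6548
2035-05-19 to 2035-12-31: 227 days, exemption £567,000 → (£842,000 − £567,000) × 0.6% × 227/365 = £1,026.1644
Total = £1,259.8192

£1,259.82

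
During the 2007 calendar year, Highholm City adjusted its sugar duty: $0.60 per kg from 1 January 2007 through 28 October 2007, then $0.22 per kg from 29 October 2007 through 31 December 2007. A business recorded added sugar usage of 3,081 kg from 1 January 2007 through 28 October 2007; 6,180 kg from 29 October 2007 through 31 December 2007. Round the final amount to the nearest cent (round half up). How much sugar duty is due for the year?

1 January – 28 October 2007: 3,081 kg at $0.60/kg → $1,848.60
29 October – 31 December 2007: 6,180 kg at $0.22/kg → $1,359.60

$3,208.20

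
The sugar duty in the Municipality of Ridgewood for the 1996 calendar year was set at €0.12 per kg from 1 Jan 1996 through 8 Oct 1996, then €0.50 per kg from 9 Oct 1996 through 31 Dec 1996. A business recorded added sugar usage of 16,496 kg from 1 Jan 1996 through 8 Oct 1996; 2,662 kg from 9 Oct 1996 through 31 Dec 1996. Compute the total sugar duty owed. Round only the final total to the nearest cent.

€3,310.52

1 Jan – 8 Oct 1996: 16,496 kg at €0.12/kg → €1,979.52
9 Oct – 31 Dec 1996: 2,662 kg at €0.50/kg → €1,331.00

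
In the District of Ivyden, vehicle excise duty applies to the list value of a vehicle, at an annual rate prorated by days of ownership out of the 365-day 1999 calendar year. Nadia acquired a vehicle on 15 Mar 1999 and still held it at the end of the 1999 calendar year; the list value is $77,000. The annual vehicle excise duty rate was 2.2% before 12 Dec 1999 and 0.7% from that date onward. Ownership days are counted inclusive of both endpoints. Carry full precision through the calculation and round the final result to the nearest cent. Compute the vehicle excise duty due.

$1,291.91

15 Mar – 11 Dec 1999: 272 days at 2.2% → $77,000 × 2.2% × 272/365 = $1,262.3781
12 Dec – 31 Dec 1999: 20 days at 0.7% → $77,000 × 0.7% × 20/365 = $29.5342
Total = $1,291.9123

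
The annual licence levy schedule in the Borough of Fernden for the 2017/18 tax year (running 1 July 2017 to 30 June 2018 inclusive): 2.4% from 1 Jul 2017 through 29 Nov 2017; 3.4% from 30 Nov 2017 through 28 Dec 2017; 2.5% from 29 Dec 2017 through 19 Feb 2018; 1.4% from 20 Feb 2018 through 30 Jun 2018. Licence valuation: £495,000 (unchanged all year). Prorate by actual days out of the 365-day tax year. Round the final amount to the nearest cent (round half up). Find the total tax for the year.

1 Jul – 29 Nov 2017: 152 days at 2.4% → £495,000 × 2.4% × 152/365 = £4,947.2877
30 Nov – 28 Dec 2017: 29 days at 3.4% → £495,000 × 3.4% × 29/365 = £1,337.1781
29 Dec 2017 – 19 Feb 2018: 53 days at 2.5% → £495,000 × 2.5% × 53/365 = £1,796.9178
20 Feb – 30 Jun 2018: 131 days at 1.4% → £495,000 × 1.4% × 131/365 = £2,487.2055
Total = £10,568.5890

£10,568.59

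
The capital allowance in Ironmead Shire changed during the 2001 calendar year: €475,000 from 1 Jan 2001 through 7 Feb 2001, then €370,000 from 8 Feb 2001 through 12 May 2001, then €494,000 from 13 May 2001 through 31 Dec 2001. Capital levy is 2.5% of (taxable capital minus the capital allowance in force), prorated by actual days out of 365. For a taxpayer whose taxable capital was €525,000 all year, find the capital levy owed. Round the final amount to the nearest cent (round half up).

€1,622.81

1 Jan – 7 Feb 2001: 38 days, exemption €475,000 → (€525,000 − €475,000) × 2.5% × 38/365 = €130.1370
8 Feb – 12 May 2001: 94 days, exemption €370,000 → (€525,000 − €370,000) × 2.5% × 94/365 = €997.9452
13 May – 31 Dec 2001: 233 days, exemption €494,000 → (€525,000 − €494,000) × 2.5% × 233/365 = €494.7260
Total = €1,622.8082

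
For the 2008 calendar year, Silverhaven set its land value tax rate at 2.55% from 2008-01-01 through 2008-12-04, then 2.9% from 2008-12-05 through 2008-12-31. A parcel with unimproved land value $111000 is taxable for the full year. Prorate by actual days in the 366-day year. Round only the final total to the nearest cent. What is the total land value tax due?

2008-01-01 to 2008-12-04: 339 days at 2.55% → $111000 × 2.55% × 339/366 = $2621.6926
2008-12-05 to 2008-12-31: 27 days at 2.9% → $111000 × 2.9% × 27/366 = $237.4672
Total = $2859.1598

$2859.16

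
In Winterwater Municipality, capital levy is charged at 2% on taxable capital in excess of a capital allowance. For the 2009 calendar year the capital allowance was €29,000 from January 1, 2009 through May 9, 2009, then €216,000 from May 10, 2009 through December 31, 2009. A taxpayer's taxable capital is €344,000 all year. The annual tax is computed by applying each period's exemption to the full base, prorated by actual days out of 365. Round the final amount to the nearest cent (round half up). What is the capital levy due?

January 1 – May 9, 2009: 129 days, exemption €29,000 → (€344,000 − €29,000) × 2% × 129/365 = €2,226.5753
May 10 – December 31, 2009: 236 days, exemption €216,000 → (€344,000 − €216,000) × 2% × 236/365 = €1,655.2329
Total = €3,881.8082

€3,881.81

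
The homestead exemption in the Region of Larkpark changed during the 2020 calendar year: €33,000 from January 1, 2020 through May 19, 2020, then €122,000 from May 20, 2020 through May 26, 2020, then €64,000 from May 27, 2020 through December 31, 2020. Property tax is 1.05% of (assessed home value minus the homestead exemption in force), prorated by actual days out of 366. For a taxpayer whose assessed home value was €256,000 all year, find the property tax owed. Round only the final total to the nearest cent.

€2,128.86

January 1 – May 19, 2020: 140 days, exemption €33,000 → (€256,000 − €33,000) × 1.05% × 140/366 = €895.6557
May 20 – May 26, 2020: 7 days, exemption €122,000 → (€256,000 − €122,000) × 1.05% × 7/366 = €26.9098
May 27 – December 31, 2020: 219 days, exemption €64,000 → (€256,000 − €64,000) × 1.05% × 219/366 = €1,206.2951
Total = €2,128.8607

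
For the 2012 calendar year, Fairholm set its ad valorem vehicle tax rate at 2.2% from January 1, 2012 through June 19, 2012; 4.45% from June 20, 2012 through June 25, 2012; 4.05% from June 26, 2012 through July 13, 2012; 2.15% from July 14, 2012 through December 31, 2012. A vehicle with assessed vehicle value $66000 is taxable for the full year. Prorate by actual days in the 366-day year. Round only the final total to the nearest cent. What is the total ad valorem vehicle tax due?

January 1 – June 19, 2012: 171 days at 2.2% → $66000 × 2.2% × 171/366 = $678.3934
June 20 – June 25, 2012: 6 days at 4.45% → $66000 × 4.45% × 6/366 = $48.1475
June 26 – July 13, 2012: 18 days at 4.05% → $66000 × 4.05% × 18/366 = $131.4590
July 14 – December 31, 2012: 171 days at 2.15% → $66000 × 2.15% × 171/366 = $662.9754
Total = $1520.9754

$1520.98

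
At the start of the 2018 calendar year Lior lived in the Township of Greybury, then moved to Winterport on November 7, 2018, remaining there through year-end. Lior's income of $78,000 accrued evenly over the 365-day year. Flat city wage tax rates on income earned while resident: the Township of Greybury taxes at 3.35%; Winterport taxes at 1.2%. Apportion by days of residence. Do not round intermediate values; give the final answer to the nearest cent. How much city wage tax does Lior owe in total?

$2,360.30

The Township of Greybury, January 1 – November 6, 2018: 310 days → $78,000 × 3.35% × 310/365 = $2,219.2603
Winterport, November 7 – December 31, 2018: 55 days → $78,000 × 1.2% × 55/365 = $141.0411
Total = $2,360.3014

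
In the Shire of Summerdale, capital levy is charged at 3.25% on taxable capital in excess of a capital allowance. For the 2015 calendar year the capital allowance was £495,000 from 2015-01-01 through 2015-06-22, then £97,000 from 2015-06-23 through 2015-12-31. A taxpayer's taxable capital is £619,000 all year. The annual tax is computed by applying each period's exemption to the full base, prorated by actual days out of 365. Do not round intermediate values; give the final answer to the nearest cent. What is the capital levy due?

2015-01-01 to 2015-06-22: 173 days, exemption £495,000 → (£619,000 − £495,000) × 3.25% × 173/365 = £1,910.1096
2015-06-23 to 2015-12-31: 192 days, exemption £97,000 → (£619,000 − £97,000) × 3.25% × 192/365 = £8,924.0548
Total = £10,834.1644

£10,834.16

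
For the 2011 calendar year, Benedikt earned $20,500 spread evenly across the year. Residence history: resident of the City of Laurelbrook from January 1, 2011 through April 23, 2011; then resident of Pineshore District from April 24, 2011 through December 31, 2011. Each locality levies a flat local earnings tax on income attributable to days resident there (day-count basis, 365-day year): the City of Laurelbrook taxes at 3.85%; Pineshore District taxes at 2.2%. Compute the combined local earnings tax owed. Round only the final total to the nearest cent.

The City of Laurelbrook, January 1 – April 23, 2011: 113 days → $20,500 × 3.85% × 113/365 = $244.3432
Pineshore District, April 24 – December 31, 2011: 252 days → $20,500 × 2.2% × 252/365 = $311.3753
Total = $555.7185

$555.72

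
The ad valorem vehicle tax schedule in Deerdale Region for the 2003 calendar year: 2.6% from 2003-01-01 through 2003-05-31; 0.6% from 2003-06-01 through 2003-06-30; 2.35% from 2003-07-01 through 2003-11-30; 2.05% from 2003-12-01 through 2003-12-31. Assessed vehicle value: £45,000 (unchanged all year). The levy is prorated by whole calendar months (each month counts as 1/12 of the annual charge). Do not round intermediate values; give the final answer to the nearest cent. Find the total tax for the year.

2003-01-01 to 2003-05-31: 5 months at 2.6% → £45,000 × 2.6% × 5/12 = £487.5000
2003-06-01 to 2003-06-30: 1 month at 0.6% → £45,000 × 0.6% × 1/12 = £22.5000
2003-07-01 to 2003-11-30: 5 months at 2.35% → £45,000 × 2.35% × 5/12 = £440.6250
2003-12-01 to 2003-12-31: 1 month at 2.05% → £45,000 × 2.05% × 1/12 = £76.8750
Total = £1,027.5000

£1,027.50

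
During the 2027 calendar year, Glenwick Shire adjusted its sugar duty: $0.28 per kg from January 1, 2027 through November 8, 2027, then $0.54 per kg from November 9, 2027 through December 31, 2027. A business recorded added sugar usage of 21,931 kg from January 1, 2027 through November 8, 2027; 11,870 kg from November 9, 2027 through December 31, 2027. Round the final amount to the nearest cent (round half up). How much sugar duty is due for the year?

January 1 – November 8, 2027: 21,931 kg at $0.28/kg → $6140.68
November 9 – December 31, 2027: 11,870 kg at $0.54/kg → $6409.80

$12550.48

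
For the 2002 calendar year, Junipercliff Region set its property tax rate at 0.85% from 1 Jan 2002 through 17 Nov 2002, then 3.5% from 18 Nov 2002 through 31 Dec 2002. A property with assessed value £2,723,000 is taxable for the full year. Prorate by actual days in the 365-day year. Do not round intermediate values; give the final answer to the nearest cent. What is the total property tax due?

£31,844.18

1 Jan – 17 Nov 2002: 321 days at 0.85% → £2,723,000 × 0.85% × 321/365 = £20,355.3575
18 Nov – 31 Dec 2002: 44 days at 3.5% → £2,723,000 × 3.5% × 44/365 = £11,488.8219
Total = £31,844.1795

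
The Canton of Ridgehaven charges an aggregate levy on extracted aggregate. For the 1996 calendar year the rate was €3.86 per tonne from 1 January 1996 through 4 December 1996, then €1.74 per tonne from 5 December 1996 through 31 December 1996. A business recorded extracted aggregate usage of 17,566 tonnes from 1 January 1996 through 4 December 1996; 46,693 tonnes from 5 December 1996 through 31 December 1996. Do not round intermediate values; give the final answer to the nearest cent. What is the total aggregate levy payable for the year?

1 January – 4 December 1996: 17,566 tonnes at €3.86/tonne → €67,804.76
5 December – 31 December 1996: 46,693 tonnes at €1.74/tonne → €81,245.82

€149,050.58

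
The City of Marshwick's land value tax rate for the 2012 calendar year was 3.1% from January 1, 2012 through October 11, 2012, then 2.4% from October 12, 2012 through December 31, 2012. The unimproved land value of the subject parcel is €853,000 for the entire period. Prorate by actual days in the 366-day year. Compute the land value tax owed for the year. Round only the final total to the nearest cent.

January 1 – October 11, 2012: 285 days at 3.1% → €853,000 × 3.1% × 285/366 = €20,590.8607
October 12 – December 31, 2012: 81 days at 2.4% → €853,000 × 2.4% × 81/366 = €4,530.6885
Total = €25,121.5492

€25,121.55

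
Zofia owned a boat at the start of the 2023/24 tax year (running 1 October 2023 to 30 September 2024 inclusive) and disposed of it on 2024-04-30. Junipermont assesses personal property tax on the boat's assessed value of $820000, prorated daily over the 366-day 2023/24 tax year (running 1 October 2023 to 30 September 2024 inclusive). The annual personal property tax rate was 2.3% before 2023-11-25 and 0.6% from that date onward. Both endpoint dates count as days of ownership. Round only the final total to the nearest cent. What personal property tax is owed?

2023-10-01 to 2023-11-24: 55 days at 2.3% → $820000 × 2.3% × 55/366 = $2834.1530
2023-11-25 to 2024-04-30: 158 days at 0.6% → $820000 × 0.6% × 158/366 = $2123.9344
Total = $4958.0874

$4958.09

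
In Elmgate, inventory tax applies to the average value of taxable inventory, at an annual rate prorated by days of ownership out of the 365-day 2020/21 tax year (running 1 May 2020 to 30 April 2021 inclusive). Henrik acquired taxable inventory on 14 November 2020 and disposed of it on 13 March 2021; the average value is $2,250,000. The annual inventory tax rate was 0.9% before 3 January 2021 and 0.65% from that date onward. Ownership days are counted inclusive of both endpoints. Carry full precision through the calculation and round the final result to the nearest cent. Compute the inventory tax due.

14 November 2020 – 2 January 2021: 50 days at 0.9% → $2,250,000 × 0.9% × 50/365 = $2,773.9726
3 January – 13 March 2021: 70 days at 0.65% → $2,250,000 × 0.65% × 70/365 = $2,804.7945
Total = $5,578.7671

$5,578.77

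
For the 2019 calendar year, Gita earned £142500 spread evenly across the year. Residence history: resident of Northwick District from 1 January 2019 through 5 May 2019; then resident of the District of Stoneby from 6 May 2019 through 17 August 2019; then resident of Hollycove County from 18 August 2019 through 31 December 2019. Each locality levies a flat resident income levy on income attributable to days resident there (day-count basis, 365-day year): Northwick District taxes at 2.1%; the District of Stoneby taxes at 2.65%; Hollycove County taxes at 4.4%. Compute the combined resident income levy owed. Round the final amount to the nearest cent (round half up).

£4437.02

Northwick District, 1 January – 5 May 2019: 125 days → £142500 × 2.1% × 125/365 = £1024.8288
The District of Stoneby, 6 May – 17 August 2019: 104 days → £142500 × 2.65% × 104/365 = £1075.9726
Hollycove County, 18 August – 31 December 2019: 136 days → £142500 × 4.4% × 136/365 = £2336.2192
Total = £4437.0205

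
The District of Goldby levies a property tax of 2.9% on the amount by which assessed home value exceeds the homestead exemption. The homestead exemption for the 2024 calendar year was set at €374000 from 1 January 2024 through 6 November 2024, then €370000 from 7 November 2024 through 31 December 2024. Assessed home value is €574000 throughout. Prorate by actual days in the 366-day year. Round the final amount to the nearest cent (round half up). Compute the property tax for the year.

€5817.43

1 January – 6 November 2024: 311 days, exemption €374000 → (€574000 − €374000) × 2.9% × 311/366 = €4928.4153
7 November – 31 December 2024: 55 days, exemption €370000 → (€574000 − €370000) × 2.9% × 55/366 = €889.0164
Total = €5817.4317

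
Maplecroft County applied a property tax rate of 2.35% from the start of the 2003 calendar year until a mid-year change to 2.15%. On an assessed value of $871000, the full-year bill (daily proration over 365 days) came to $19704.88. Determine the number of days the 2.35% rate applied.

Let d = days at the first rate; then 365 − d days at the second rate.
$871000 × [2.35%·d + 2.15%·(365−d)] / 365 = $19704.88
Solving gives d = 205, so the new rate took effect on 25 Jul 2003.

205 days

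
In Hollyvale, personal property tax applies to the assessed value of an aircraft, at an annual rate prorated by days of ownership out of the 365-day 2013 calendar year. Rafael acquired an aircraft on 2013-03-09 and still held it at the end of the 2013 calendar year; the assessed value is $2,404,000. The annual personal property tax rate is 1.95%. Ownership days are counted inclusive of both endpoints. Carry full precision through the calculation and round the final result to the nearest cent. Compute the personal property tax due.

Days held (2013-03-09 to 2013-12-31): 298 out of 365
Tax = $2,404,000 × 1.95% × 298/365 = $38,272.9973

$38,273.00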